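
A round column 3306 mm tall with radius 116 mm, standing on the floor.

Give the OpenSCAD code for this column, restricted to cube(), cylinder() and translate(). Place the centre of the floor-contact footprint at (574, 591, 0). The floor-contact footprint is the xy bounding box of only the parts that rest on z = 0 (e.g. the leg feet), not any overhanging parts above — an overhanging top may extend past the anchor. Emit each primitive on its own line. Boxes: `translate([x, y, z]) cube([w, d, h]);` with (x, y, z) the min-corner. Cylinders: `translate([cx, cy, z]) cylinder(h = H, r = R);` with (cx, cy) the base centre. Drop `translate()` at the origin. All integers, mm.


translate([574, 591, 0]) cylinder(h = 3306, r = 116);


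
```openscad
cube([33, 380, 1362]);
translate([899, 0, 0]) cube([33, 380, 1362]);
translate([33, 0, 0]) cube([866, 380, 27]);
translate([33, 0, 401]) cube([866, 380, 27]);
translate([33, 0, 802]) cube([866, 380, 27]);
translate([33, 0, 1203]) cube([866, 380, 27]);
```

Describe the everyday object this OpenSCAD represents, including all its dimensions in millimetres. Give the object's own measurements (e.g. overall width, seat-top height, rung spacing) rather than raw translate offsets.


An open bookshelf. Two side panels, each 33 mm thick, 380 mm deep and 1362 mm tall, stand 932 mm apart (outside-to-outside). Between them sit 4 shelves, each 27 mm thick and 380 mm deep, spanning the full gap between the sides. The bottom shelf rests on the floor (its underside at z = 0) and the clear gap between one shelf's top and the next shelf's underside is 374 mm.


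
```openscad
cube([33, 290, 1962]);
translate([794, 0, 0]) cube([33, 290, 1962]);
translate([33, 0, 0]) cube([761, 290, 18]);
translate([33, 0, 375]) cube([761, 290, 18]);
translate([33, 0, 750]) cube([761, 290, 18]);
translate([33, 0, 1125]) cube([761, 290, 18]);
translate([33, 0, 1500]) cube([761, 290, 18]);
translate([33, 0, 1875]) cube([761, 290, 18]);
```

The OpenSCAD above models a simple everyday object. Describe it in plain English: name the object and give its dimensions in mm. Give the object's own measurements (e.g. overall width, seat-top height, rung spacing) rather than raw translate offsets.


An open bookshelf. Two side panels, each 33 mm thick, 290 mm deep and 1962 mm tall, stand 827 mm apart (outside-to-outside). Between them sit 6 shelves, each 18 mm thick and 290 mm deep, spanning the full gap between the sides. The bottom shelf rests on the floor (its underside at z = 0) and the clear gap between one shelf's top and the next shelf's underside is 357 mm.


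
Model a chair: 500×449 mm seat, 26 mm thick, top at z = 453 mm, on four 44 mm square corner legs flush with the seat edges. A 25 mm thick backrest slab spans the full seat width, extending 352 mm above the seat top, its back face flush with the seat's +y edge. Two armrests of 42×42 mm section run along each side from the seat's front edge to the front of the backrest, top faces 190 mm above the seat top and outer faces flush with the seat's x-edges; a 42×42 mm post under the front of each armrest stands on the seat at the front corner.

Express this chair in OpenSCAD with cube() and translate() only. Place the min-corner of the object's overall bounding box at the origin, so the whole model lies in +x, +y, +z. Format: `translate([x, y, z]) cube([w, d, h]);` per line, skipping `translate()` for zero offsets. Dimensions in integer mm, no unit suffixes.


translate([0, 0, 427]) cube([500, 449, 26]);
cube([44, 44, 427]);
translate([456, 0, 0]) cube([44, 44, 427]);
translate([0, 405, 0]) cube([44, 44, 427]);
translate([456, 405, 0]) cube([44, 44, 427]);
translate([0, 424, 453]) cube([500, 25, 352]);
translate([0, 0, 601]) cube([42, 424, 42]);
translate([458, 0, 601]) cube([42, 424, 42]);
translate([0, 0, 453]) cube([42, 42, 148]);
translate([458, 0, 453]) cube([42, 42, 148]);


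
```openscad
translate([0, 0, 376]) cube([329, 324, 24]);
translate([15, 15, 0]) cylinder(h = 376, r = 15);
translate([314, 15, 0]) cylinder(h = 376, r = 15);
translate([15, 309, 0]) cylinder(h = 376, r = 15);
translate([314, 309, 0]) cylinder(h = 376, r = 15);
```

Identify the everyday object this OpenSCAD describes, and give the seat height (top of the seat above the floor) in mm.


A stool. The seat height is 400 mm.

A 329×324×24 slab at z = 376 on four corner cylinders — a stool. The seat top is 376 + 24 = 400 mm.


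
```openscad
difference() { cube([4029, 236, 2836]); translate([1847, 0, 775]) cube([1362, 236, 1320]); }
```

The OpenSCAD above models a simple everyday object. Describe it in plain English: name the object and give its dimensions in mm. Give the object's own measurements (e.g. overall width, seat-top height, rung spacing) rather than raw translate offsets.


A wall 4029 mm long (x), 236 mm thick (y), 2836 mm tall, with a rectangular window opening cut through it. The opening is 1362 mm wide and 1320 mm tall; its sill is at z = 775 mm and its near (−x) edge is 1847 mm from the wall's −x end. The opening passes through the full wall thickness.


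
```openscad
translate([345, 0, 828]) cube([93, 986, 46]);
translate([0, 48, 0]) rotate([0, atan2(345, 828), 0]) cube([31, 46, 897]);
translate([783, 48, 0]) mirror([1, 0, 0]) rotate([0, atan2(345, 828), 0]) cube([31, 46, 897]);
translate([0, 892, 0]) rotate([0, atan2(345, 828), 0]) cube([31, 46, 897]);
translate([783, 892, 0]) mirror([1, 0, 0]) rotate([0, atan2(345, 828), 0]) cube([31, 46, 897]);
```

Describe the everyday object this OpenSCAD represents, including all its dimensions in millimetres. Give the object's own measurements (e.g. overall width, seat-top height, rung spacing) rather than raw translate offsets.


A sawhorse. A 93×986×46 mm beam (x, y, z) sits on two A-frame leg pairs. Each pair is two raked legs of 31×46 mm section (46 mm along y) splaying symmetrically in x. Each leg rises 828 mm vertically over 345 mm of horizontal reach and is 897 mm long along its own axis. Every leg's outer bottom edge rests on the floor and its outer top edge meets a bottom edge of the beam — the left legs (tilting toward +x) meet the beam's −x bottom edge, the right legs (their mirror images, tilting toward −x) meet its +x bottom edge — so the leg tops tuck under the beam, the beam's underside is 828 mm above the floor, and the feet are 783 mm apart outside-to-outside with the beam centred between them. The two leg pairs are set in 48 mm from either end of the beam.


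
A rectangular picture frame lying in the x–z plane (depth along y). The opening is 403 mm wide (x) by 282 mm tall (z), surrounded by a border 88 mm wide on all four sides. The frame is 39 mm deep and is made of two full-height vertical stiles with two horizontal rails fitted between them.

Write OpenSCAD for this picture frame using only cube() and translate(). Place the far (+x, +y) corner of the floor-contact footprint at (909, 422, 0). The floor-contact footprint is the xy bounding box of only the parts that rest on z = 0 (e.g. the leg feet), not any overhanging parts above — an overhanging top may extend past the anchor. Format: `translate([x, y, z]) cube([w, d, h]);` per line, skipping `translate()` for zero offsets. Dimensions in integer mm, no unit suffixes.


translate([330, 383, 0]) cube([88, 39, 458]);
translate([821, 383, 0]) cube([88, 39, 458]);
translate([418, 383, 0]) cube([403, 39, 88]);
translate([418, 383, 370]) cube([403, 39, 88]);


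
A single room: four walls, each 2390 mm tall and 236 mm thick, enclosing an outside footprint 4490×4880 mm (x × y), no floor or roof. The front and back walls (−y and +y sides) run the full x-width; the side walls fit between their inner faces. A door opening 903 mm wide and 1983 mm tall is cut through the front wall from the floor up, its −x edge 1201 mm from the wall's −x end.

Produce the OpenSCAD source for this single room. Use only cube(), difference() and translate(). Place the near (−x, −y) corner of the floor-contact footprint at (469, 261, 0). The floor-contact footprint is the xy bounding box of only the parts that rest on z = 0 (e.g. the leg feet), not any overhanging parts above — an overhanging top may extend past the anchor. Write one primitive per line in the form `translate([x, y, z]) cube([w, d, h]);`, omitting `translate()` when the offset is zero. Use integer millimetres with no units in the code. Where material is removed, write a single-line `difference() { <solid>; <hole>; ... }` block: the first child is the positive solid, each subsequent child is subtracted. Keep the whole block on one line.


difference() { translate([469, 261, 0]) cube([4490, 236, 2390]); translate([1670, 261, 0]) cube([903, 236, 1983]); }
translate([469, 4905, 0]) cube([4490, 236, 2390]);
translate([469, 497, 0]) cube([236, 4408, 2390]);
translate([4723, 497, 0]) cube([236, 4408, 2390]);


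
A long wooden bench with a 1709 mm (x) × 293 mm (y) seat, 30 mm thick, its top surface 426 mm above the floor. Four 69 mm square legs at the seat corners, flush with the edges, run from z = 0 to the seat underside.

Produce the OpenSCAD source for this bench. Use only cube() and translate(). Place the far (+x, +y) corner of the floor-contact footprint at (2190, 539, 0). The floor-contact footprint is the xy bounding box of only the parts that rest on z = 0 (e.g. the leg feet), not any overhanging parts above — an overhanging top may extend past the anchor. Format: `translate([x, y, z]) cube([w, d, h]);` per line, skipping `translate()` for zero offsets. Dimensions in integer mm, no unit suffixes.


// leg_h = 426 − 30 = 396
translate([481, 246, 396]) cube([1709, 293, 30]);
translate([481, 246, 0]) cube([69, 69, 396]);
translate([481, 470, 0]) cube([69, 69, 396]);
translate([2121, 246, 0]) cube([69, 69, 396]);
translate([2121, 470, 0]) cube([69, 69, 396]);


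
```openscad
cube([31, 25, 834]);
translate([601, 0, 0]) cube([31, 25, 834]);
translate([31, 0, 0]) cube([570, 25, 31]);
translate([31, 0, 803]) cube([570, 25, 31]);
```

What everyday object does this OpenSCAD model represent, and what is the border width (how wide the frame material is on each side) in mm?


A picture frame. The border width is 31 mm.

Four thin pieces enclosing a rectangular opening — a picture frame. The two full-height stiles are 834 mm tall; the top rail sits at z = 803 and is 31 mm tall, so the border above the opening is 834 − 803 = 31 mm, matching the stile x-width.


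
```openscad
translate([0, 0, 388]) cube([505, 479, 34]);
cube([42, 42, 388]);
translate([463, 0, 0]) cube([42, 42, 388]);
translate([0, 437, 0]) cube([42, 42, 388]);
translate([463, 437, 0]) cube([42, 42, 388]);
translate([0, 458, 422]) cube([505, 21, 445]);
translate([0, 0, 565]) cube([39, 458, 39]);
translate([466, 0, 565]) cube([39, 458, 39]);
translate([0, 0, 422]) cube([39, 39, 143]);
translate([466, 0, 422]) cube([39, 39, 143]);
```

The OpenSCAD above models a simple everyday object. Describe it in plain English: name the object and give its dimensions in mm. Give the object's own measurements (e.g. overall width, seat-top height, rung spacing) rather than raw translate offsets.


A chair. The seat is a 505×479×34 mm slab with its top at z = 422 mm, on four 42×42 mm corner legs (flush with the seat edges, standing on z = 0). A flat backrest 21 mm thick, 445 mm tall, spans the full seat width and rises from the seat top along its +y edge, rear face flush with the rear of the seat. Two armrests of 39×39 mm section run along each side from the seat's front edge to the front of the backrest, top faces 182 mm above the seat top and outer faces flush with the seat's x-edges; a 39×39 mm post under the front of each armrest stands on the seat at the front corner.


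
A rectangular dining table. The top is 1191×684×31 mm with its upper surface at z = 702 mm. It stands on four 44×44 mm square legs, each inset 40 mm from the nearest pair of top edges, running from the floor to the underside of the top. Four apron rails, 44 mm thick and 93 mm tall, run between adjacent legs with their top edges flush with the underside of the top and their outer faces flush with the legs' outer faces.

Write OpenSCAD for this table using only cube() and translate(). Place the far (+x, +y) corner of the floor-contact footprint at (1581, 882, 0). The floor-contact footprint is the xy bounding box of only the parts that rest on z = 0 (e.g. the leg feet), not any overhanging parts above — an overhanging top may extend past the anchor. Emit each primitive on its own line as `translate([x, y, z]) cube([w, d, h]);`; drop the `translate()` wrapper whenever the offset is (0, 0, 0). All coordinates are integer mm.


translate([430, 238, 671]) cube([1191, 684, 31]);
translate([470, 278, 0]) cube([44, 44, 671]);
translate([1537, 278, 0]) cube([44, 44, 671]);
translate([470, 838, 0]) cube([44, 44, 671]);
translate([1537, 838, 0]) cube([44, 44, 671]);
translate([514, 278, 578]) cube([1023, 44, 93]);
translate([514, 838, 578]) cube([1023, 44, 93]);
translate([470, 322, 578]) cube([44, 516, 93]);
translate([1537, 322, 578]) cube([44, 516, 93]);


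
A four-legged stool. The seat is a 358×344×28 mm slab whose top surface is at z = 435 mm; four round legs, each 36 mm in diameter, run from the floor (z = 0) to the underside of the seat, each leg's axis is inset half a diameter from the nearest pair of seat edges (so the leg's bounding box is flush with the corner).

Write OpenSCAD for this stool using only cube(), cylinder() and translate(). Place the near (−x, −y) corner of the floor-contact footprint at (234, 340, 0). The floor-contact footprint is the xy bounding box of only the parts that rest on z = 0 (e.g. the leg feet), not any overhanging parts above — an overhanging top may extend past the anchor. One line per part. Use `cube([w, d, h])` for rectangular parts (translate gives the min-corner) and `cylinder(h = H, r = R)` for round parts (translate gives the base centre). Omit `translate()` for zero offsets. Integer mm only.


// leg_h = 435 - 28 = 407
translate([234, 340, 407]) cube([358, 344, 28]);
translate([252, 358, 0]) cylinder(h = 407, r = 18);
translate([574, 358, 0]) cylinder(h = 407, r = 18);
translate([252, 666, 0]) cylinder(h = 407, r = 18);
translate([574, 666, 0]) cylinder(h = 407, r = 18);


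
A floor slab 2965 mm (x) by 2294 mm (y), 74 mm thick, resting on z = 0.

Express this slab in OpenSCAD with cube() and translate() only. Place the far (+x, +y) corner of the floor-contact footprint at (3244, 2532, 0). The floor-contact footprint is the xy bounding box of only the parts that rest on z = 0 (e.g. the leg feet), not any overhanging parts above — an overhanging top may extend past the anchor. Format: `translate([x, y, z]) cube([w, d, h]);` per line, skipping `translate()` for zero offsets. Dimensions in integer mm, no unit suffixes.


translate([279, 238, 0]) cube([2965, 2294, 74]);


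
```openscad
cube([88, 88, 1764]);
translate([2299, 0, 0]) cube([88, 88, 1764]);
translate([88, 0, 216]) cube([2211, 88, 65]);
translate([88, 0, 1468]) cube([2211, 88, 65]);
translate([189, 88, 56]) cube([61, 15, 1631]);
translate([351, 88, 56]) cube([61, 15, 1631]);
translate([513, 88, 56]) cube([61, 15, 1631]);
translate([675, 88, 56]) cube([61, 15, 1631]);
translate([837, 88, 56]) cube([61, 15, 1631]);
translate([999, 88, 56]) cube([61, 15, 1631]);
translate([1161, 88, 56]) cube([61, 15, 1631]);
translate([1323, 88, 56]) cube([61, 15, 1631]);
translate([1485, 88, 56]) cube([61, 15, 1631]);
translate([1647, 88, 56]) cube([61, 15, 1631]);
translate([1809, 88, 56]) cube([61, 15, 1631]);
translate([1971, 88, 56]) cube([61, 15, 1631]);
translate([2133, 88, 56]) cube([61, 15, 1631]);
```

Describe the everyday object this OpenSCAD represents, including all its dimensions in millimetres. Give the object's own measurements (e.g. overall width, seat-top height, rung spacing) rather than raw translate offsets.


A fence section. Two 88×88 mm posts, 1764 mm tall, stand on the floor with a clear span of 2211 mm between their inner faces. Two horizontal rails of 88×65 mm section span the gap between the posts with their undersides at z = 216 mm and z = 1468 mm, flush with the posts' −y face. 13 pickets, each 61 mm wide, 15 mm thick and 1631 mm tall, are fixed to the +y face of the rails with their bottoms at z = 56 mm, spaced across the span with a 101 mm gap after the −x post and between neighbouring pickets, with 105 mm left before the +x post.


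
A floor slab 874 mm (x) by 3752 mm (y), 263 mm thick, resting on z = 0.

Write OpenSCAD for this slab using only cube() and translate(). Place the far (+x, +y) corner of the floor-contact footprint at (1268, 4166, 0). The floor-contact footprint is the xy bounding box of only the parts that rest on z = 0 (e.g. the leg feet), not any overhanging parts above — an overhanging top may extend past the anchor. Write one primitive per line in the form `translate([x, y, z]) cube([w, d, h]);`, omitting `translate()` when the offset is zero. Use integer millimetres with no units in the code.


translate([394, 414, 0]) cube([874, 3752, 263]);


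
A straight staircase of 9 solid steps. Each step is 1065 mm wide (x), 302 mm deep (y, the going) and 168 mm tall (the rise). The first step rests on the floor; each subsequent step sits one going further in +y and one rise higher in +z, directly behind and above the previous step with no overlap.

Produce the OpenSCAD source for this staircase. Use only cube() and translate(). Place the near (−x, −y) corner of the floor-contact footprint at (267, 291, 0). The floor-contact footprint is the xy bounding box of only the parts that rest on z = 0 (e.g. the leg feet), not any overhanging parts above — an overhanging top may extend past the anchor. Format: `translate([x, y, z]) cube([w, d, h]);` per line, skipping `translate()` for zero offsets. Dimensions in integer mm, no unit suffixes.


translate([267, 291, 0]) cube([1065, 302, 168]);
translate([267, 593, 168]) cube([1065, 302, 168]);
translate([267, 895, 336]) cube([1065, 302, 168]);
translate([267, 1197, 504]) cube([1065, 302, 168]);
translate([267, 1499, 672]) cube([1065, 302, 168]);
translate([267, 1801, 840]) cube([1065, 302, 168]);
translate([267, 2103, 1008]) cube([1065, 302, 168]);
translate([267, 2405, 1176]) cube([1065, 302, 168]);
translate([267, 2707, 1344]) cube([1065, 302, 168]);


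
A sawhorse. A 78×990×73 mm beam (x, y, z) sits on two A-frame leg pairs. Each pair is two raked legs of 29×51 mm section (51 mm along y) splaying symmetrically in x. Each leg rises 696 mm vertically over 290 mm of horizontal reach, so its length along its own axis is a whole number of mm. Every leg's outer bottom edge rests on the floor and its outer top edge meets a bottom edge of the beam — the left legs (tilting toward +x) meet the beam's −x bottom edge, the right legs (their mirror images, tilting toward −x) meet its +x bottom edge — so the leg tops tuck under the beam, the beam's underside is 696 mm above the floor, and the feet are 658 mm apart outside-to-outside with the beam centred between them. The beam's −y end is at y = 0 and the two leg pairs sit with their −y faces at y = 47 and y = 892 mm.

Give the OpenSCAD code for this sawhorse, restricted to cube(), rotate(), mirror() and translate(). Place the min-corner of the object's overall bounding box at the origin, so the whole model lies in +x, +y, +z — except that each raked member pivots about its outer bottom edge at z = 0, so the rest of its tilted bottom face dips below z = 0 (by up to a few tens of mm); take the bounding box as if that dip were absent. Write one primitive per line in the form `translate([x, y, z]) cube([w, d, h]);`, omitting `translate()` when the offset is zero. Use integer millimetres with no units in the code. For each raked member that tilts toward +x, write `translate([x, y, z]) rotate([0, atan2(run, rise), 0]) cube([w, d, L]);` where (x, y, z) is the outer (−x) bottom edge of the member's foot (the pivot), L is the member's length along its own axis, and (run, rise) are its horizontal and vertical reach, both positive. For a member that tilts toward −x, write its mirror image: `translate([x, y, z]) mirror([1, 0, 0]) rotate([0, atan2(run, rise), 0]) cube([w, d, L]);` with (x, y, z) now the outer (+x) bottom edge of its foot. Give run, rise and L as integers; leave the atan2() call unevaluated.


translate([290, 0, 696]) cube([78, 990, 73]);
translate([0, 47, 0]) rotate([0, atan2(290, 696), 0]) cube([29, 51, 754]);
translate([658, 47, 0]) mirror([1, 0, 0]) rotate([0, atan2(290, 696), 0]) cube([29, 51, 754]);
translate([0, 892, 0]) rotate([0, atan2(290, 696), 0]) cube([29, 51, 754]);
translate([658, 892, 0]) mirror([1, 0, 0]) rotate([0, atan2(290, 696), 0]) cube([29, 51, 754]);


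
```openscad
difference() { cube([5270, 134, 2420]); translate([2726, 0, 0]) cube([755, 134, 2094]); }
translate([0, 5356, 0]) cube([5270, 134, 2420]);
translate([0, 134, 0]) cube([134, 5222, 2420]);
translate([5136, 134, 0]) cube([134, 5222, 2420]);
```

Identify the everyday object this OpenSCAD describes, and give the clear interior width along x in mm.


A single room. The interior width is 5002 mm.

Four walls enclosing a rectangle with a door in the front wall — a room. Outside width 5270 minus two 134 mm walls gives 5002 mm.


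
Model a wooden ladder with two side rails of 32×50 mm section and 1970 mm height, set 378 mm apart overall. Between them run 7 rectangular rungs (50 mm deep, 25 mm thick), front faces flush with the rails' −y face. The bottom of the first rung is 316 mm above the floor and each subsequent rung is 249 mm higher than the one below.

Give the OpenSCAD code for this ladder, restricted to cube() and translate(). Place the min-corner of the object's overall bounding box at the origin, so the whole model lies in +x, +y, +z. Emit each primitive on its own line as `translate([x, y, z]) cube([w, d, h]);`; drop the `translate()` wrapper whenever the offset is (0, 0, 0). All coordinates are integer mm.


cube([32, 50, 1970]);
translate([346, 0, 0]) cube([32, 50, 1970]);
translate([32, 0, 316]) cube([314, 50, 25]);
translate([32, 0, 565]) cube([314, 50, 25]);
translate([32, 0, 814]) cube([314, 50, 25]);
translate([32, 0, 1063]) cube([314, 50, 25]);
translate([32, 0, 1312]) cube([314, 50, 25]);
translate([32, 0, 1561]) cube([314, 50, 25]);
translate([32, 0, 1810]) cube([314, 50, 25]);


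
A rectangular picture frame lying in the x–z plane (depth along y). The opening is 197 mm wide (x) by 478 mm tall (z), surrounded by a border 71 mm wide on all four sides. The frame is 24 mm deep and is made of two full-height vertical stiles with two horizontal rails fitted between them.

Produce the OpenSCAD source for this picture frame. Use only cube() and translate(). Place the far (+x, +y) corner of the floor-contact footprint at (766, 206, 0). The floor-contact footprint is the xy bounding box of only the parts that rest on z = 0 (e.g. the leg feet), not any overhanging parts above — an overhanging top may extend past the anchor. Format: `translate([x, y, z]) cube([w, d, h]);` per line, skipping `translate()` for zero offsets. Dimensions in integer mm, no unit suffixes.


translate([427, 182, 0]) cube([71, 24, 620]);
translate([695, 182, 0]) cube([71, 24, 620]);
translate([498, 182, 0]) cube([197, 24, 71]);
translate([498, 182, 549]) cube([197, 24, 71]);


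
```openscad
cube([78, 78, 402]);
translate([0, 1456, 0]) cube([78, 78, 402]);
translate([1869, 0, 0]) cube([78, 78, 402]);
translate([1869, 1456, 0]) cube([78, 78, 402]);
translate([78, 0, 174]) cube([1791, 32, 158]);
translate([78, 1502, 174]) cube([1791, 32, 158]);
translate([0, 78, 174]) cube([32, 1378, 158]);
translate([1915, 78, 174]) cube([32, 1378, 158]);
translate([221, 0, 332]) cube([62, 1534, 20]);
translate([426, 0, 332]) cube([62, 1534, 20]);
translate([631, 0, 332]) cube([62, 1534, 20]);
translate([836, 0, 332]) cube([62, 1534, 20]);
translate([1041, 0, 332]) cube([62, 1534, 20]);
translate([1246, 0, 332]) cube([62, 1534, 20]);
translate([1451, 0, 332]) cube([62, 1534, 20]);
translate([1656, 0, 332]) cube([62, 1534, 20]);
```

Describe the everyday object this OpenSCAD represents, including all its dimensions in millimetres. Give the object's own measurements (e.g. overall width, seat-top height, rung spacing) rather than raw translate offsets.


A bed frame 1947 mm long (x) by 1534 mm wide (y). Four 78×78 mm corner posts, 402 mm tall, at the corners of the footprint. Four rails of 32 mm thickness and 158 mm height run between adjacent posts with their undersides at z = 174 mm, their outer faces flush with the outside of the frame (the two x-running rails run between the posts' inner faces; the two y-running rails run between the posts' inner faces). 8 slats, each 62 mm wide (x) and 20 mm thick, lie across the top of the two x-running rails, running the full 1534 mm width of the frame in y; along x they sit between the end posts with a 143 mm gap after the −x posts and between neighbouring slats, leaving 151 mm before the +x posts.


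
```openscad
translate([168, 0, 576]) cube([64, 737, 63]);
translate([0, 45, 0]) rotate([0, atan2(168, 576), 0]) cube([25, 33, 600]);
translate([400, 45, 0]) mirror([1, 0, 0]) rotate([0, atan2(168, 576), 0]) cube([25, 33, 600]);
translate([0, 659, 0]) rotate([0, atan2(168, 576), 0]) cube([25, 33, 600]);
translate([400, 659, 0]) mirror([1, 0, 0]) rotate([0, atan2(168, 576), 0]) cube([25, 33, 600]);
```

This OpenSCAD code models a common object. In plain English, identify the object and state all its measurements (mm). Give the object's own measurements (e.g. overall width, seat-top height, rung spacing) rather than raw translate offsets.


A sawhorse. A 64×737×63 mm beam (x, y, z) sits on two A-frame leg pairs. Each pair is two raked legs of 25×33 mm section (33 mm along y) splaying symmetrically in x. Each leg rises 576 mm vertically over 168 mm of horizontal reach and is 600 mm long along its own axis. Every leg's outer bottom edge rests on the floor and its outer top edge meets a bottom edge of the beam — the left legs (tilting toward +x) meet the beam's −x bottom edge, the right legs (their mirror images, tilting toward −x) meet its +x bottom edge — so the leg tops tuck under the beam, the beam's underside is 576 mm above the floor, and the feet are 400 mm apart outside-to-outside with the beam centred between them. The two leg pairs are set in 45 mm from either end of the beam.


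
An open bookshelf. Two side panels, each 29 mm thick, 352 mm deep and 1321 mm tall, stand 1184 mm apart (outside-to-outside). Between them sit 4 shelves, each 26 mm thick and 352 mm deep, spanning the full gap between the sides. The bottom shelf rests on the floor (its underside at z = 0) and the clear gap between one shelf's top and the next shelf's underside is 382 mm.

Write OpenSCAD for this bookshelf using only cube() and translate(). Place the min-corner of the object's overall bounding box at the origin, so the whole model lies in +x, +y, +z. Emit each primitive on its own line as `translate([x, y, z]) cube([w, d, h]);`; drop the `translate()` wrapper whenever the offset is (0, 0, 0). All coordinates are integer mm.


cube([29, 352, 1321]);
translate([1155, 0, 0]) cube([29, 352, 1321]);
translate([29, 0, 0]) cube([1126, 352, 26]);
translate([29, 0, 408]) cube([1126, 352, 26]);
translate([29, 0, 816]) cube([1126, 352, 26]);
translate([29, 0, 1224]) cube([1126, 352, 26]);


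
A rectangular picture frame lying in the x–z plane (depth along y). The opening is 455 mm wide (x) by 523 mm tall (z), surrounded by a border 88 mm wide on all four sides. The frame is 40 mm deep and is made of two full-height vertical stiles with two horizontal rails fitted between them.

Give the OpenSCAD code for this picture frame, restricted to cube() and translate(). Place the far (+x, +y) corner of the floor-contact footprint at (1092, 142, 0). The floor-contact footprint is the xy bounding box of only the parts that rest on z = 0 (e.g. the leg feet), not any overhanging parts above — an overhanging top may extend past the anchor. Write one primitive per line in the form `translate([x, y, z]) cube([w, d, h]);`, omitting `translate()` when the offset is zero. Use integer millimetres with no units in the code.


translate([461, 102, 0]) cube([88, 40, 699]);
translate([1004, 102, 0]) cube([88, 40, 699]);
translate([549, 102, 0]) cube([455, 40, 88]);
translate([549, 102, 611]) cube([455, 40, 88]);


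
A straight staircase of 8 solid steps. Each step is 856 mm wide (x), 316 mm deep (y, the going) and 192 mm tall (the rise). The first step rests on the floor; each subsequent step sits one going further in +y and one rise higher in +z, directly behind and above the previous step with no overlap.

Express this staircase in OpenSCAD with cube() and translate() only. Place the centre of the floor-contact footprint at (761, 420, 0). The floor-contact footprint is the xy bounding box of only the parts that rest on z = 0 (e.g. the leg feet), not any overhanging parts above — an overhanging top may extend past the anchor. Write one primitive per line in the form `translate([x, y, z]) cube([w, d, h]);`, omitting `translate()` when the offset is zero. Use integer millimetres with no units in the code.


translate([333, 262, 0]) cube([856, 316, 192]);
translate([333, 578, 192]) cube([856, 316, 192]);
translate([333, 894, 384]) cube([856, 316, 192]);
translate([333, 1210, 576]) cube([856, 316, 192]);
translate([333, 1526, 768]) cube([856, 316, 192]);
translate([333, 1842, 960]) cube([856, 316, 192]);
translate([333, 2158, 1152]) cube([856, 316, 192]);
translate([333, 2474, 1344]) cube([856, 316, 192]);


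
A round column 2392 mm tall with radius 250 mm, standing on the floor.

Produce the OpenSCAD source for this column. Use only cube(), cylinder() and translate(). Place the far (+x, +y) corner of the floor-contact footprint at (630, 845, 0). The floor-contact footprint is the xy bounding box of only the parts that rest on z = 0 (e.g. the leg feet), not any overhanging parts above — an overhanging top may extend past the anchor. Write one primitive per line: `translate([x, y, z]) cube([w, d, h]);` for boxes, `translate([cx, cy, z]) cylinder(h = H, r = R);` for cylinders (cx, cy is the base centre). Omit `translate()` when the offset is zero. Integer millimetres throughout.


translate([380, 595, 0]) cylinder(h = 2392, r = 250);


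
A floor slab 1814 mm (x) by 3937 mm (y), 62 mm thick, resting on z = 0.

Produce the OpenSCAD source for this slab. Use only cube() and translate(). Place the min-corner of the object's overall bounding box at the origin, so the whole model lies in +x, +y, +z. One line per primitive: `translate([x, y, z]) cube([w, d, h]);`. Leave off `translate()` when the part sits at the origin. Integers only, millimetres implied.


cube([1814, 3937, 62]);


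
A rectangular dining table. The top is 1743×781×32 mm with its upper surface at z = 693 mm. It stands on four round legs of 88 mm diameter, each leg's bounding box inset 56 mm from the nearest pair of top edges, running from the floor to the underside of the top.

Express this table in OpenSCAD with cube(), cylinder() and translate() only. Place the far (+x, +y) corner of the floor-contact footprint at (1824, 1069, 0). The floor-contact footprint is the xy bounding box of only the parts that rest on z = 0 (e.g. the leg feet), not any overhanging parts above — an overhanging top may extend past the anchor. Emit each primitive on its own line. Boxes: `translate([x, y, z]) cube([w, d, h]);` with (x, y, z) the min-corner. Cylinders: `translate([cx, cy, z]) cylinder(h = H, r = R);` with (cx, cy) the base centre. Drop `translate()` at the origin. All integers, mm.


translate([137, 344, 661]) cube([1743, 781, 32]);
translate([237, 444, 0]) cylinder(h = 661, r = 44);
translate([1780, 444, 0]) cylinder(h = 661, r = 44);
translate([237, 1025, 0]) cylinder(h = 661, r = 44);
translate([1780, 1025, 0]) cylinder(h = 661, r = 44);


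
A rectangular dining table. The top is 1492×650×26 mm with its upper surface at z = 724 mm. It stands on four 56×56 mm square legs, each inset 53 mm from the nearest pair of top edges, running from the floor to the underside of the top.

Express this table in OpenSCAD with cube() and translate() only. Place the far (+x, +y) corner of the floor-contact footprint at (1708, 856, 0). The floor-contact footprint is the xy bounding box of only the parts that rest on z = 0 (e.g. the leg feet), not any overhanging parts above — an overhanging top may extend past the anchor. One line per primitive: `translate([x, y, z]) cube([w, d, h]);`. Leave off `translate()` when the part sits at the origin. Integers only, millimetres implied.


// leg_h = 724 - 26 = 698
translate([269, 259, 698]) cube([1492, 650, 26]);
translate([322, 312, 0]) cube([56, 56, 698]);
translate([1652, 312, 0]) cube([56, 56, 698]);
translate([322, 800, 0]) cube([56, 56, 698]);
translate([1652, 800, 0]) cube([56, 56, 698]);


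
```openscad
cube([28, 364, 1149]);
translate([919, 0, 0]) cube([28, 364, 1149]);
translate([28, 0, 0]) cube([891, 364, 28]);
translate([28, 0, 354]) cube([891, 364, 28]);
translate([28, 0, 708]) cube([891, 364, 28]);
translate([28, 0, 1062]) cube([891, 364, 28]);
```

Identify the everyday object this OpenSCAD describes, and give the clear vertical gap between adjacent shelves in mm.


A bookshelf. The clear shelf gap is 326 mm.

Two tall side panels with 4 horizontal boards between them — a bookshelf. The first two shelf undersides are at z = 0 and z = 354; with shelf thickness 28, the clear gap is 354 − 0 − 28 = 326 mm.


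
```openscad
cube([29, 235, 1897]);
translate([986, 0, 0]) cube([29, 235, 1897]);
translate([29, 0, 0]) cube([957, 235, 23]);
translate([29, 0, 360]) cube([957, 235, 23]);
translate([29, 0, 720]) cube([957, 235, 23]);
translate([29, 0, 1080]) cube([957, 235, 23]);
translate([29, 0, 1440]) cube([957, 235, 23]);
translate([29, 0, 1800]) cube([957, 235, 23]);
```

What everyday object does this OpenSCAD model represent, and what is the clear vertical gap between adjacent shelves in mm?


A bookshelf. The clear shelf gap is 337 mm.

Two tall side panels with 6 horizontal boards between them — a bookshelf. The first two shelf undersides are at z = 0 and z = 360; with shelf thickness 23, the clear gap is 360 − 0 − 23 = 337 mm.


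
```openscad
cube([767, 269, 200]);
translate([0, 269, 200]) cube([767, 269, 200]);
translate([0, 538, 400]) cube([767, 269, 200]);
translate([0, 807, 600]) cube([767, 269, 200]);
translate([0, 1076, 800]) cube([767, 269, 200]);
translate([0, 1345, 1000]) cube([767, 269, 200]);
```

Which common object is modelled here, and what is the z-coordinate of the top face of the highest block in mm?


A staircase. The total rise is 1200 mm.

6 identical blocks, each offset up and back from the previous — a staircase. Each step is 200 mm tall and there are 6 of them, so the total rise is 6 × 200 = 1200 mm.


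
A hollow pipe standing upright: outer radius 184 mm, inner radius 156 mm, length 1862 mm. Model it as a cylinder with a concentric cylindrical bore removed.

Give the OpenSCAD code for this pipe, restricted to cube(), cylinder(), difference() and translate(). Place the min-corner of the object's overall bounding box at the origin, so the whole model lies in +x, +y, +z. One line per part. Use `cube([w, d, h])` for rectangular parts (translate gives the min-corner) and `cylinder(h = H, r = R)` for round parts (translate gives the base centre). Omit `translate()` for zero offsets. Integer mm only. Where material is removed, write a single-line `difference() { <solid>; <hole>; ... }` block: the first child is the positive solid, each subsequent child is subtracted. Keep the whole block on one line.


difference() { translate([184, 184, 0]) cylinder(h = 1862, r = 184); translate([184, 184, 0]) cylinder(h = 1862, r = 156); }


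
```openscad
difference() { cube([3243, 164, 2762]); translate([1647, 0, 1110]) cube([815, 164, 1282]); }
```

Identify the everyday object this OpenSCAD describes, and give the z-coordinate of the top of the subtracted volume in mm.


A wall with a window opening. The window head height is 2392 mm.

A wall with a rectangular opening subtracted — a window. Sill at z = 1110, opening 1282 mm tall, so the head is at 1110 + 1282 = 2392 mm.


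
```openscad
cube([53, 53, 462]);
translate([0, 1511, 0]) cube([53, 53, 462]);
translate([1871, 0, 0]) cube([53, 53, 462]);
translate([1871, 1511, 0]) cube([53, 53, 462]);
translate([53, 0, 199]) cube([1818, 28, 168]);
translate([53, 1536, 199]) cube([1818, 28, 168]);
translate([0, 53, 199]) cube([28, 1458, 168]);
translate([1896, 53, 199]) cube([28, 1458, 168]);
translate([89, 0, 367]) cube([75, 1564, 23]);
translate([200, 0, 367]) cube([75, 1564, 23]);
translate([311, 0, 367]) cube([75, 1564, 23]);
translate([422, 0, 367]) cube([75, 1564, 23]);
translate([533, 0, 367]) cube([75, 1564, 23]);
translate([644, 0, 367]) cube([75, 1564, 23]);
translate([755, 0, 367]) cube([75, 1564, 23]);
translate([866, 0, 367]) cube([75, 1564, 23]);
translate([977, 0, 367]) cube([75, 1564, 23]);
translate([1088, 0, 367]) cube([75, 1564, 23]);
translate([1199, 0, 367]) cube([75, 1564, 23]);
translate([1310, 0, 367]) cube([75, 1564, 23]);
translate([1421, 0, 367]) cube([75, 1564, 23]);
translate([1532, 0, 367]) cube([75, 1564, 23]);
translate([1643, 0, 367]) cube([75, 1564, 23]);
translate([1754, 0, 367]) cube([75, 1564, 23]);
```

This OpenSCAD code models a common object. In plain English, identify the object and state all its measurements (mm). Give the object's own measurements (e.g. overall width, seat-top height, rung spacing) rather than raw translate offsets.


A bed frame 1924 mm long (x) by 1564 mm wide (y). Four 53×53 mm corner posts, 462 mm tall, at the corners of the footprint. Four rails of 28 mm thickness and 168 mm height run between adjacent posts with their undersides at z = 199 mm, their outer faces flush with the outside of the frame (the two x-running rails run between the posts' inner faces; the two y-running rails run between the posts' inner faces). 16 slats, each 75 mm wide (x) and 23 mm thick, lie across the top of the two x-running rails, running the full 1564 mm width of the frame in y; along x they sit between the end posts with a 36 mm gap after the −x posts and between neighbouring slats, leaving 42 mm before the +x posts.


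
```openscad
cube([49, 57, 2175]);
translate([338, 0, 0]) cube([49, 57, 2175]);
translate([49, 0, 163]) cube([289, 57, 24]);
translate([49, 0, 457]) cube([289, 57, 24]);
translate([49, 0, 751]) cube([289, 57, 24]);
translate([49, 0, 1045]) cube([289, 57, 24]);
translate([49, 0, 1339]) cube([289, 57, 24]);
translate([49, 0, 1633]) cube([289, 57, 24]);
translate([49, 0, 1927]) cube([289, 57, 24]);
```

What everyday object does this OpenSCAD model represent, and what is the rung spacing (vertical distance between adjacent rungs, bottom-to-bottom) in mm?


A ladder. The rung spacing is 294 mm.

Two tall 49×57 posts with 7 short bars between them — a ladder. Adjacent rungs sit at z = 163 and z = 457, so the spacing is 457 − 163 = 294 mm.


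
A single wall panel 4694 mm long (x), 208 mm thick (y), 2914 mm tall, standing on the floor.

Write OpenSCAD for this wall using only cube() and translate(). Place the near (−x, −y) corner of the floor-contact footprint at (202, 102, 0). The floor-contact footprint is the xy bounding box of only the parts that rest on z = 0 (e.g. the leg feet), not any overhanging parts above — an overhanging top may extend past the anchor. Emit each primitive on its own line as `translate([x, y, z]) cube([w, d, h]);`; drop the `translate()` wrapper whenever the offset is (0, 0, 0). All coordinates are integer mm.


translate([202, 102, 0]) cube([4694, 208, 2914]);


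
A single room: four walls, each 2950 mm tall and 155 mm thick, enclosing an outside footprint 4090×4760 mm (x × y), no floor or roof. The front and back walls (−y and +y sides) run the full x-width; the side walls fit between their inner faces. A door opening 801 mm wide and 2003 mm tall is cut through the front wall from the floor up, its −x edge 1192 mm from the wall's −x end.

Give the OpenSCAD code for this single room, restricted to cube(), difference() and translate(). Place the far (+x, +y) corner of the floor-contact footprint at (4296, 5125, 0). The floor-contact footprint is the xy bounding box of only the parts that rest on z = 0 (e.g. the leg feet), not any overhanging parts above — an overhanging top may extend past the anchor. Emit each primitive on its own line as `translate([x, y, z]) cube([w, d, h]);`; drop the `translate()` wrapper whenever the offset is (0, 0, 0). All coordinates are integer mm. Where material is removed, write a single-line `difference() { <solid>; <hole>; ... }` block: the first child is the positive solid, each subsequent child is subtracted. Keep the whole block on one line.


difference() { translate([206, 365, 0]) cube([4090, 155, 2950]); translate([1398, 365, 0]) cube([801, 155, 2003]); }
translate([206, 4970, 0]) cube([4090, 155, 2950]);
translate([206, 520, 0]) cube([155, 4450, 2950]);
translate([4141, 520, 0]) cube([155, 4450, 2950]);
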